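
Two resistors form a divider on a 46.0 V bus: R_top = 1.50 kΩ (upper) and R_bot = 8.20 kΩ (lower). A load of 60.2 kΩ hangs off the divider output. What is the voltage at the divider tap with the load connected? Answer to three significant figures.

The load sits in parallel with R_bot: R_bot‖R_L = (8.20 × 60.2) / (8.20 + 60.2) = 7.217 kΩ.
V_out = 46.0 × 7.217 / (1.50 + 7.217) = 46.0 × 7.217/8.717 = 38.1 V.

V_out ≈ 38.1 V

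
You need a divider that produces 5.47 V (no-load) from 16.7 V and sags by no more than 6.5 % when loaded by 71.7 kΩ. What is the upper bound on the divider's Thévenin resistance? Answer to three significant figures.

R_th ≤ 4.98 kΩ

Loading drop = R_th/(R_th + R_L) ≤ 0.0650, so R_th ≤ R_L · ε/(1−ε) = 71.7 kΩ × 0.0650/0.9350 = 4.98 kΩ.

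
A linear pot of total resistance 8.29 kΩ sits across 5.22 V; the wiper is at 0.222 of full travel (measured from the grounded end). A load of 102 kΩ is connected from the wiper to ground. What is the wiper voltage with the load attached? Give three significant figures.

The wiper splits the pot into (1−α)R = 6.450 kΩ above and αR = 1.840 kΩ below.
Lower section ‖ load = 1.808 kΩ.
V_wiper = 5.22 × 1.808/(6.450 + 1.808) = 1.14 V.

V ≈ 1.14 V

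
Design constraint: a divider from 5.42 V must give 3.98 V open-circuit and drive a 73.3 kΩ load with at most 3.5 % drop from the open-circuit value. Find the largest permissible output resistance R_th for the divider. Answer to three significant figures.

Loading drop = R_th/(R_th + R_L) ≤ 0.0350, so R_th ≤ R_L · ε/(1−ε) = 73.3 kΩ × 0.0350/0.9650 = 2.66 kΩ.

R_th ≤ 2.66 kΩ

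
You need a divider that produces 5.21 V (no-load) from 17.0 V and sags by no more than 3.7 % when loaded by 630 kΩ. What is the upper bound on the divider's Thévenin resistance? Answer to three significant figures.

Loading drop = R_th/(R_th + R_L) ≤ 0.0370, so R_th ≤ R_L · ε/(1−ε) = 630 kΩ × 0.0370/0.9630 = 24.2 kΩ.
(Any R1, R2 with R2/(R1+R2) = 0.306 and R1‖R2 ≤ 24.2 kΩ will meet the spec.)

R_th ≤ 24.2 kΩ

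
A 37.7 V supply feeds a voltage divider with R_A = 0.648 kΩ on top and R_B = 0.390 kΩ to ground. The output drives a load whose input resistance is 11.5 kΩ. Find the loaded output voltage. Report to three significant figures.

The load sits in parallel with R_B: R_B‖R_L = (390 × 11500) / (390 + 11500) = 377.2 Ω.
V_out = 37.7 × 377.2 / (648 + 377.2) = 37.7 × 377.2/1025 = 13.9 V.

V_out ≈ 13.9 V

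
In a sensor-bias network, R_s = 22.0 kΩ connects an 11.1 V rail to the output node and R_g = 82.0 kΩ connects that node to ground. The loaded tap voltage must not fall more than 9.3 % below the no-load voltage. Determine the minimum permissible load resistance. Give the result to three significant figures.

R_L(min) ≈ 169 kΩ

Output resistance R_th = R_s‖R_g = (22.0 × 82.0)/104.0 = 17.35 kΩ.
The fractional drop is R_th/(R_th + R_L); requiring this ≤ 0.0930 gives R_L ≥ R_th(1/0.0930 − 1) = 17.35 × 9.753 = 169 kΩ.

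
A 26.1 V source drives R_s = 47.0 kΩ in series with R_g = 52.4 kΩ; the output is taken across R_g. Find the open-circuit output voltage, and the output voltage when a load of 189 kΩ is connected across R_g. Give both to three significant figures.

Open-circuit: V = 26.1 × 52.4/(47.0 + 52.4) = 13.8 V.
With the load, R_g becomes R_g‖R_L = 41.03 kΩ, so V = 26.1 × 41.03/88.03 = 12.2 V.

Unloaded: 13.8 V; loaded: 12.2 V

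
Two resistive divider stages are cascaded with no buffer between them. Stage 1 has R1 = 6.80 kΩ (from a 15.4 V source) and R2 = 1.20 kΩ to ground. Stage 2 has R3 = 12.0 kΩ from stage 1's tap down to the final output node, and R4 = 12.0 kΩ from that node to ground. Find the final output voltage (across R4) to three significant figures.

V_out ≈ 1.11 V

Stage 2 presents R3+R4 = 24.00 kΩ as a load on stage 1's tap.
Stage 1's lower leg becomes R2‖(R3+R4) = 1.143 kΩ, so V_mid = 15.4 × 1.143/7.943 = 2.216 V.
Stage 2 is itself unloaded: V_out = V_mid × R4/(R3+R4) = 2.216 × 12.0/24.00 = 1.11 V.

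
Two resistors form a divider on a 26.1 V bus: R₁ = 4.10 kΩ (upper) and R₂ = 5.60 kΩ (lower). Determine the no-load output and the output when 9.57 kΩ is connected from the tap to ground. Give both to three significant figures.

Unloaded: 15.1 V; loaded: 12.1 V

Open-circuit: V = 26.1 × 5.60/(4.10 + 5.60) = 15.1 V.
With the load, R₂ becomes R₂‖R_L = 3.533 kΩ, so V = 26.1 × 3.533/7.633 = 12.1 V.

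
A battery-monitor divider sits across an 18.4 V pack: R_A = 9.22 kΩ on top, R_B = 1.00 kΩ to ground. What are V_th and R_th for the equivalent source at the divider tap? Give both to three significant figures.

V_th = 1.80 V, R_th = 902 Ω

V_th is the open-circuit tap voltage: 18.4 × 1.00/(9.22 + 1.00) = 1.80 V.
With the supply zeroed, R_A and R_B appear in parallel from the tap: R_th = R_A‖R_B = (9.22 × 1.00)/10.22 = 902 Ω.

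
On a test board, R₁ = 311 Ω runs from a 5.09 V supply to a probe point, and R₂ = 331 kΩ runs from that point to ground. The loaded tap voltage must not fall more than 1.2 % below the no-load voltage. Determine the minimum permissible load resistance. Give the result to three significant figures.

R_L(min) ≈ 25.6 kΩ

Output resistance R_th = R₁‖R₂ = (311 × 331000)/331300 = 310.7 Ω.
The fractional drop is R_th/(R_th + R_L); requiring this ≤ 0.0120 gives R_L ≥ R_th(1/0.0120 − 1) = 310.7 × 82.33 = 25.6 kΩ.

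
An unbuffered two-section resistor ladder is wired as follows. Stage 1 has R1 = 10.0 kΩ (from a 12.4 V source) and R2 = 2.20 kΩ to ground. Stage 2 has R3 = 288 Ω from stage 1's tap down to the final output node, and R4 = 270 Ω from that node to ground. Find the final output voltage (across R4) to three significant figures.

V_out ≈ 0.256 V

Stage 2 presents R3+R4 = 558.0 Ω as a load on stage 1's tap.
Stage 1's lower leg becomes R2‖(R3+R4) = 445.1 Ω, so V_mid = 12.4 × 445.1/10450 = 0.5284 V.
Stage 2 is itself unloaded: V_out = V_mid × R4/(R3+R4) = 0.5284 × 270/558.0 = 0.256 V.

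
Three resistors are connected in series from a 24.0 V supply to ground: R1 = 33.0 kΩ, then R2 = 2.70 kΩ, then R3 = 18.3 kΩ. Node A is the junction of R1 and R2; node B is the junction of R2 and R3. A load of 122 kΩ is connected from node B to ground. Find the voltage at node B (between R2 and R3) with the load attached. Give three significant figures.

At node B, R3 is in parallel with the load: R3‖R_L = 15.91 kΩ.
Below node A the resistance is R2 + (R3‖R_L) = 18.61 kΩ, so V_A = 24.0 × 18.61/51.61 = 8.655 V.
Then V_B = V_A × (R3‖R_L)/(R2 + R3‖R_L) = 8.655 × 15.91/18.61 = 7.40 V.

V ≈ 7.40 V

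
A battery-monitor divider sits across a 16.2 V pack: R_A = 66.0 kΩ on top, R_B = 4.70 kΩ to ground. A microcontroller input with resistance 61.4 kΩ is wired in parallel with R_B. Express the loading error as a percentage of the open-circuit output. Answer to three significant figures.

The divider's output (Thévenin) resistance is R_A‖R_B = 4.388 kΩ.
Fractional drop under load = R_th/(R_th + R_L) = 4.388 / (4.388 + 61.4) = 0.06669.
So the output falls by 6.67 %.

6.67 %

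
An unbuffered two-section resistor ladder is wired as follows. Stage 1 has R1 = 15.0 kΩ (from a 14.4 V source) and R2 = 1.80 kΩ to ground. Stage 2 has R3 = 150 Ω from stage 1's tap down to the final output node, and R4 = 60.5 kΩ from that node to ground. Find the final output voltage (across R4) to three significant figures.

V_out ≈ 1.50 V

Stage 2 presents R3+R4 = 60650 Ω as a load on stage 1's tap.
Stage 1's lower leg becomes R2‖(R3+R4) = 1748 Ω, so V_mid = 14.4 × 1748/16750 = 1.503 V.
Stage 2 is itself unloaded: V_out = V_mid × R4/(R3+R4) = 1.503 × 60500/60650 = 1.50 V.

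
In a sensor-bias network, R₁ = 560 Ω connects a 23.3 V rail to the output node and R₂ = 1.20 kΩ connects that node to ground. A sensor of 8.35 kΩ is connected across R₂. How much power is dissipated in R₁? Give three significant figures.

Total resistance from the source is R₁ + (R₂‖R_L) = 1609 Ω, so I = 23.3/1609 Ω = 14.48 mA.
P = I²·R₁ = (14.48 mA)² × 560 Ω = 117 mW.

P ≈ 117 mW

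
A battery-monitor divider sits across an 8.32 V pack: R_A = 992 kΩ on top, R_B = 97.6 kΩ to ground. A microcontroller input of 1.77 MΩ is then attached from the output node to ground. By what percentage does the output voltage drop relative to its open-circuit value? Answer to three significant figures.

4.78 %

The divider's output (Thévenin) resistance is R_A‖R_B = 88.86 kΩ.
Fractional drop under load = R_th/(R_th + R_L) = 88.86 / (88.86 + 1770) = 0.04780.
So the output falls by 4.78 %.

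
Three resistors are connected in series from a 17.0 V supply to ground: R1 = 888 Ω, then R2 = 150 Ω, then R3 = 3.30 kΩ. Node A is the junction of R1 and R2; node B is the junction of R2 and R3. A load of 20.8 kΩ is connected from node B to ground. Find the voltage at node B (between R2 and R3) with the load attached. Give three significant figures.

At node B, R3 is in parallel with the load: R3‖R_L = 2848 Ω.
Below node A the resistance is R2 + (R3‖R_L) = 2998 Ω, so V_A = 17.0 × 2998/3886 = 13.12 V.
Then V_B = V_A × (R3‖R_L)/(R2 + R3‖R_L) = 13.12 × 2848/2998 = 12.5 V.

V ≈ 12.5 V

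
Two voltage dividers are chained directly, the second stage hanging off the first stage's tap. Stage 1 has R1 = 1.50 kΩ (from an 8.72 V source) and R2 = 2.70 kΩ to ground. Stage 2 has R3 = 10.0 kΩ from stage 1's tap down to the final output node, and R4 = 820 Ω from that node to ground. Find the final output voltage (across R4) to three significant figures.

V_out ≈ 0.390 V

Stage 2 presents R3+R4 = 10820 Ω as a load on stage 1's tap.
Stage 1's lower leg becomes R2‖(R3+R4) = 2161 Ω, so V_mid = 8.72 × 2161/3661 = 5.147 V.
Stage 2 is itself unloaded: V_out = V_mid × R4/(R3+R4) = 5.147 × 820/10820 = 0.390 V.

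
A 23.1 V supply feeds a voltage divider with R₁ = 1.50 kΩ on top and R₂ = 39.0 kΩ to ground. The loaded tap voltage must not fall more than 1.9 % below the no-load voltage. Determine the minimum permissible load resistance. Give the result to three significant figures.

R_L(min) ≈ 74.6 kΩ

Output resistance R_th = R₁‖R₂ = (1.50 × 39.0)/40.50 = 1.444 kΩ.
The fractional drop is R_th/(R_th + R_L); requiring this ≤ 0.0190 gives R_L ≥ R_th(1/0.0190 − 1) = 1.444 × 51.63 = 74.6 kΩ.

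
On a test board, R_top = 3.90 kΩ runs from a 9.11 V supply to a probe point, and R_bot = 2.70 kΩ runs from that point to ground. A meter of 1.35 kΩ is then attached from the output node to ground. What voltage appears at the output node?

The load sits in parallel with R_bot: R_bot‖R_L = (2.70 × 1.35) / (2.70 + 1.35) = 0.9000 kΩ.
V_out = 9.11 × 0.9000 / (3.90 + 0.9000) = 9.11 × 0.9000/4.800 = 1.71 V.

V_out ≈ 1.71 V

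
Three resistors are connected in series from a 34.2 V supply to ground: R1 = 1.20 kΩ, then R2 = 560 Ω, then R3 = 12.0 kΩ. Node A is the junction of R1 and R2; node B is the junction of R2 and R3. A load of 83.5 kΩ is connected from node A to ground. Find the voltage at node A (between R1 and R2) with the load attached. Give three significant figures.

V ≈ 30.8 V

Below node A the series string R2+R3 = 12560 Ω sits in parallel with the 83500 Ω load: 10920 Ω.
V_A = 34.2 × 10920/(1200 + 10920) = 30.8 V.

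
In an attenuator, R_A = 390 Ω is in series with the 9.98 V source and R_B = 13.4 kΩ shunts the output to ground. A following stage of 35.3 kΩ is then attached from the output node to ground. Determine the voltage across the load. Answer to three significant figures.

V_out ≈ 9.59 V

The load sits in parallel with R_B: R_B‖R_L = (13400 × 35300) / (13400 + 35300) = 9713 Ω.
V_out = 9.98 × 9713 / (390 + 9713) = 9.98 × 9713/10100 = 9.59 V.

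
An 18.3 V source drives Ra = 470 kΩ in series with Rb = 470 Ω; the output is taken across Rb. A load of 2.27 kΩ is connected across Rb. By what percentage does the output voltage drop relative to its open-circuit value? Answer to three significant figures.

The divider's output (Thévenin) resistance is Ra‖Rb = 469.5 Ω.
Fractional drop under load = R_th/(R_th + R_L) = 469.5 / (469.5 + 2270) = 0.1714.
So the output falls by 17.1 %.

17.1 %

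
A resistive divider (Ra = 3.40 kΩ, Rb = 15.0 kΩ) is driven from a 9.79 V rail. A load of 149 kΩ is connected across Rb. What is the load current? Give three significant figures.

Rb‖R_L = 13.63 kΩ; V_out = 9.79 × 13.63/17.03 = 7.835 V.
I_L = V_out / R_L = 7.835 / 149 kΩ = 0.0526 mA.

I_L ≈ 0.0526 mA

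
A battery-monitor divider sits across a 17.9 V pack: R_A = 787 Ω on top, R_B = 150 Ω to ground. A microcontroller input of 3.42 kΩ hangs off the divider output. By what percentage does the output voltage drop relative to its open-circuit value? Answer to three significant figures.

The divider's output (Thévenin) resistance is R_A‖R_B = 126.0 Ω.
Fractional drop under load = R_th/(R_th + R_L) = 126.0 / (126.0 + 3420) = 0.03553.
So the output falls by 3.55 %.

3.55 %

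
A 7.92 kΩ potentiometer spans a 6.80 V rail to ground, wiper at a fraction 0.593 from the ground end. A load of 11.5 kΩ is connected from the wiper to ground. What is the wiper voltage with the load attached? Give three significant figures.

The wiper splits the pot into (1−α)R = 3.223 kΩ above and αR = 4.697 kΩ below.
Lower section ‖ load = 3.335 kΩ.
V_wiper = 6.80 × 3.335/(3.223 + 3.335) = 3.46 V.

V ≈ 3.46 V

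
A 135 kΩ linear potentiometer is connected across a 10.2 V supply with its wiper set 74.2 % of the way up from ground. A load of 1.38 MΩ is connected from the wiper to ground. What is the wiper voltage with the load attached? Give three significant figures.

The wiper splits the pot into (1−α)R = 34.83 kΩ above and αR = 100.2 kΩ below.
Lower section ‖ load = 93.39 kΩ.
V_wiper = 10.2 × 93.39/(34.83 + 93.39) = 7.43 V.

V ≈ 7.43 V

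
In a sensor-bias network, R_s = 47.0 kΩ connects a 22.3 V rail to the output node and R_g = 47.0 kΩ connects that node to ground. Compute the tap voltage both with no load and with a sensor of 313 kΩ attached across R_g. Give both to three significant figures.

Open-circuit: V = 22.3 × 47.0/(47.0 + 47.0) = 11.2 V.
With the load, R_g becomes R_g‖R_L = 40.86 kΩ, so V = 22.3 × 40.86/87.86 = 10.4 V.

Unloaded: 11.2 V; loaded: 10.4 V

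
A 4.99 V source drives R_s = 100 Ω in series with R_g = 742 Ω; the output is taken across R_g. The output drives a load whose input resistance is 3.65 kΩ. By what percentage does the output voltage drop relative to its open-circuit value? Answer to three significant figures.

2.36 %

The divider's output (Thévenin) resistance is R_s‖R_g = 88.12 Ω.
Fractional drop under load = R_th/(R_th + R_L) = 88.12 / (88.12 + 3650) = 0.02357.
So the output falls by 2.36 %.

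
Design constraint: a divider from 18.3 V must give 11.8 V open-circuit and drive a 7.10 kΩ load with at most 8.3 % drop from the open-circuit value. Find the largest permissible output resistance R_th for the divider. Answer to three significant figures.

Loading drop = R_th/(R_th + R_L) ≤ 0.0830, so R_th ≤ R_L · ε/(1−ε) = 7.10 kΩ × 0.0830/0.9170 = 643 Ω.

R_th ≤ 643 Ω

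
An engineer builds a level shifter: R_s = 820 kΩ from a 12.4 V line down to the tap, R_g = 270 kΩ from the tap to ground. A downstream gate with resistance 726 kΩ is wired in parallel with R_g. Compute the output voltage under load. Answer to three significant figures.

V_out ≈ 2.40 V

The load sits in parallel with R_g: R_g‖R_L = (270 × 726) / (270 + 726) = 196.8 kΩ.
V_out = 12.4 × 196.8 / (820 + 196.8) = 12.4 × 196.8/1017 = 2.40 V.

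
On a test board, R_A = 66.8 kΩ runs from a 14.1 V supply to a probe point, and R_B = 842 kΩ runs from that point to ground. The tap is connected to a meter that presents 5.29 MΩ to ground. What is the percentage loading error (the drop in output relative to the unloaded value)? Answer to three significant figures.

1.16 %

The divider's output (Thévenin) resistance is R_A‖R_B = 61.89 kΩ.
Fractional drop under load = R_th/(R_th + R_L) = 61.89 / (61.89 + 5290) = 0.01156.
So the output falls by 1.16 %.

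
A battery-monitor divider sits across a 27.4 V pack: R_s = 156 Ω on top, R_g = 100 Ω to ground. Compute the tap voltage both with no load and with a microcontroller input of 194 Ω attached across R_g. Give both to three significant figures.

Open-circuit: V = 27.4 × 100/(156 + 100) = 10.7 V.
With the load, R_g becomes R_g‖R_L = 65.99 Ω, so V = 27.4 × 65.99/222.0 = 8.14 V.

Unloaded: 10.7 V; loaded: 8.14 V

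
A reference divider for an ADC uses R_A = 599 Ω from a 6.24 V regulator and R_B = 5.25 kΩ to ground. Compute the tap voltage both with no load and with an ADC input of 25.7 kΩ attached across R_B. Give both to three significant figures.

Open-circuit: V = 6.24 × 5250/(599 + 5250) = 5.60 V.
With the load, R_B becomes R_B‖R_L = 4359 Ω, so V = 6.24 × 4359/4958 = 5.49 V.

Unloaded: 5.60 V; loaded: 5.49 V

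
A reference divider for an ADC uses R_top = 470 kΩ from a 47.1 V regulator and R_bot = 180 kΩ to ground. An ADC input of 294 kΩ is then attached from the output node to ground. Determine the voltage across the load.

The load sits in parallel with R_bot: R_bot‖R_L = (180 × 294) / (180 + 294) = 111.6 kΩ.
V_out = 47.1 × 111.6 / (470 + 111.6) = 47.1 × 111.6/581.6 = 9.04 V.

V_out ≈ 9.04 V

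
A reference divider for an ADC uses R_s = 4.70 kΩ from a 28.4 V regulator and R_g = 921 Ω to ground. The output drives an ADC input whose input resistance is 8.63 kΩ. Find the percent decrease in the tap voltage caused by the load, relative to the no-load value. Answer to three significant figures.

The divider's output (Thévenin) resistance is R_s‖R_g = 770.1 Ω.
Fractional drop under load = R_th/(R_th + R_L) = 770.1 / (770.1 + 8630) = 0.08192.
So the output falls by 8.19 %.

8.19 %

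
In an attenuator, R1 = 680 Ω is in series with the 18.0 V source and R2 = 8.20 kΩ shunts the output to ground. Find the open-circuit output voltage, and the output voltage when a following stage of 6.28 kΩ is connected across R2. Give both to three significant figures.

Open-circuit: V = 18.0 × 8200/(680 + 8200) = 16.6 V.
With the load, R2 becomes R2‖R_L = 3556 Ω, so V = 18.0 × 3556/4236 = 15.1 V.

Unloaded: 16.6 V; loaded: 15.1 V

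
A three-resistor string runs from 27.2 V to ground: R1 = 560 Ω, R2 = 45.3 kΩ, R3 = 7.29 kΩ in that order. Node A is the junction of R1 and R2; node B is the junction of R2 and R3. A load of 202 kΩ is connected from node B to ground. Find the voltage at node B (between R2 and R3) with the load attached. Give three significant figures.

At node B, R3 is in parallel with the load: R3‖R_L = 7036 Ω.
Below node A the resistance is R2 + (R3‖R_L) = 52340 Ω, so V_A = 27.2 × 52340/52900 = 26.91 V.
Then V_B = V_A × (R3‖R_L)/(R2 + R3‖R_L) = 26.91 × 7036/52340 = 3.62 V.

V ≈ 3.62 V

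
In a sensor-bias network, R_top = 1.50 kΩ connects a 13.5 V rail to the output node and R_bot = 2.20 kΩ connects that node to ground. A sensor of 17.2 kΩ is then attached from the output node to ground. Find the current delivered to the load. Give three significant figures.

R_bot‖R_L = 1.951 kΩ; V_out = 13.5 × 1.951/3.451 = 7.631 V.
I_L = V_out / R_L = 7.631 / 17.2 kΩ = 0.444 mA.

I_L ≈ 0.444 mA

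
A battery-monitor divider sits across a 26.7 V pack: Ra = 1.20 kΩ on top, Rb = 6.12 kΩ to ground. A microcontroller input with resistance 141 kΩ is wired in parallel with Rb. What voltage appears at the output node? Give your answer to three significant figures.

V_out ≈ 22.2 V

The load sits in parallel with Rb: Rb‖R_L = (6.12 × 141) / (6.12 + 141) = 5.865 kΩ.
V_out = 26.7 × 5.865 / (1.20 + 5.865) = 26.7 × 5.865/7.065 = 22.2 V.
(Unloaded it would have been 22.3 V.)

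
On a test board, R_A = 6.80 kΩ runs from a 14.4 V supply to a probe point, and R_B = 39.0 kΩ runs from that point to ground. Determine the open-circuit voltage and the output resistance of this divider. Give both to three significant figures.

V_th is the open-circuit tap voltage: 14.4 × 39.0/(6.80 + 39.0) = 12.3 V.
With the supply zeroed, R_A and R_B appear in parallel from the tap: R_th = R_A‖R_B = (6.80 × 39.0)/45.80 = 5.79 kΩ.

V_th = 12.3 V, R_th = 5.79 kΩ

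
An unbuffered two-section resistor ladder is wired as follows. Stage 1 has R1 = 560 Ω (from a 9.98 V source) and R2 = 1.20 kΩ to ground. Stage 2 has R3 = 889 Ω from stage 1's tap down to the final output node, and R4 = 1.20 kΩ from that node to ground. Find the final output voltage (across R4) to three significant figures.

V_out ≈ 3.30 V

Stage 2 presents R3+R4 = 2089 Ω as a load on stage 1's tap.
Stage 1's lower leg becomes R2‖(R3+R4) = 762.2 Ω, so V_mid = 9.98 × 762.2/1322 = 5.753 V.
Stage 2 is itself unloaded: V_out = V_mid × R4/(R3+R4) = 5.753 × 1200/2089 = 3.30 V.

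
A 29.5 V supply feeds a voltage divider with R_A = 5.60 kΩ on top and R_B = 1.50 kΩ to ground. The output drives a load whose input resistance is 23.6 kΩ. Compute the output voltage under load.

The load sits in parallel with R_B: R_B‖R_L = (1.50 × 23.6) / (1.50 + 23.6) = 1.410 kΩ.
V_out = 29.5 × 1.410 / (5.60 + 1.410) = 29.5 × 1.410/7.010 = 5.93 V.

V_out ≈ 5.93 V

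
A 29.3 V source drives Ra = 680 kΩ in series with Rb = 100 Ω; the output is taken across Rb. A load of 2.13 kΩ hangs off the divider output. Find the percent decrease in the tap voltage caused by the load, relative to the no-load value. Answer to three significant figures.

The divider's output (Thévenin) resistance is Ra‖Rb = 99.99 Ω.
Fractional drop under load = R_th/(R_th + R_L) = 99.99 / (99.99 + 2130) = 0.04484.
So the output falls by 4.48 %.

4.48 %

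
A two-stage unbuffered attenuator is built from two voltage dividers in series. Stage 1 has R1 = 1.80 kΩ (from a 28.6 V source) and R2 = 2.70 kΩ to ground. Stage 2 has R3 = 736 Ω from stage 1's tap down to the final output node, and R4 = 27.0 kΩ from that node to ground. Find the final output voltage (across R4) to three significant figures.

V_out ≈ 16.1 V

Stage 2 presents R3+R4 = 27740 Ω as a load on stage 1's tap.
Stage 1's lower leg becomes R2‖(R3+R4) = 2460 Ω, so V_mid = 28.6 × 2460/4260 = 16.52 V.
Stage 2 is itself unloaded: V_out = V_mid × R4/(R3+R4) = 16.52 × 27000/27740 = 16.1 V.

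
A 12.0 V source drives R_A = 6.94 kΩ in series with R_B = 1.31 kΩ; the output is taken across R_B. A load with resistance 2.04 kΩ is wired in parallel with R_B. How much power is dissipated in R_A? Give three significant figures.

P ≈ 16.7 mW

Total resistance from the source is R_A + (R_B‖R_L) = 7.738 kΩ, so I = 12.0/7.738 kΩ = 1.551 mA.
P = I²·R_A = (1.551 mA)² × 6.94 kΩ = 16.7 mW.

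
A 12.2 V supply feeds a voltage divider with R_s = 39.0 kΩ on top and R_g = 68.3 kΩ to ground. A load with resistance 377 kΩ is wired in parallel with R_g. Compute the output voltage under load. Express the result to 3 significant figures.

V_out ≈ 7.29 V

The load sits in parallel with R_g: R_g‖R_L = (68.3 × 377) / (68.3 + 377) = 57.82 kΩ.
V_out = 12.2 × 57.82 / (39.0 + 57.82) = 12.2 × 57.82/96.82 = 7.29 V.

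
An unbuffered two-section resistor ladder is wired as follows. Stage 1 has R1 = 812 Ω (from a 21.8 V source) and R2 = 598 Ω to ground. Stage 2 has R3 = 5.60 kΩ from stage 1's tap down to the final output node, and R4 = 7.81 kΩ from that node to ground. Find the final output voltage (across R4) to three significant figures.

V_out ≈ 5.25 V

Stage 2 presents R3+R4 = 13410 Ω as a load on stage 1's tap.
Stage 1's lower leg becomes R2‖(R3+R4) = 572.5 Ω, so V_mid = 21.8 × 572.5/1384 = 9.014 V.
Stage 2 is itself unloaded: V_out = V_mid × R4/(R3+R4) = 9.014 × 7810/13410 = 5.25 V.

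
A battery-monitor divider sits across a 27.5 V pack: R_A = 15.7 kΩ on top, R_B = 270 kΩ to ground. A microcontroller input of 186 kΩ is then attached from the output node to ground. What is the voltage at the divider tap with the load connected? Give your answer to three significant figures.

The load sits in parallel with R_B: R_B‖R_L = (270 × 186) / (270 + 186) = 110.1 kΩ.
V_out = 27.5 × 110.1 / (15.7 + 110.1) = 27.5 × 110.1/125.8 = 24.1 V.
(Unloaded it would have been 26.0 V.)

V_out ≈ 24.1 V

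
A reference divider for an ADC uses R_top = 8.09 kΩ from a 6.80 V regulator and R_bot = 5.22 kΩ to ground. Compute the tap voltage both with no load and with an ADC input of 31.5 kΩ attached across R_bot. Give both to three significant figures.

Open-circuit: V = 6.80 × 5.22/(8.09 + 5.22) = 2.67 V.
With the load, R_bot becomes R_bot‖R_L = 4.478 kΩ, so V = 6.80 × 4.478/12.57 = 2.42 V.

Unloaded: 2.67 V; loaded: 2.42 V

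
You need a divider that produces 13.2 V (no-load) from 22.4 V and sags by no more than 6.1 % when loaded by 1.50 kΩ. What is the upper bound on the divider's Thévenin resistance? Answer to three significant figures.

Loading drop = R_th/(R_th + R_L) ≤ 0.0610, so R_th ≤ R_L · ε/(1−ε) = 1.50 kΩ × 0.0610/0.9390 = 97.4 Ω.
(Any R1, R2 with R2/(R1+R2) = 0.589 and R1‖R2 ≤ 97.4 Ω will meet the spec.)

R_th ≤ 97.4 Ω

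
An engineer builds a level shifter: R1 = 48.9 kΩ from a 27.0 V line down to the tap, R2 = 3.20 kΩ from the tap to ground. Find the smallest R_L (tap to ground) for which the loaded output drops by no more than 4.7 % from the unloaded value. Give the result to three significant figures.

R_L(min) ≈ 60.9 kΩ

Output resistance R_th = R1‖R2 = (48.9 × 3.20)/52.10 = 3.003 kΩ.
The fractional drop is R_th/(R_th + R_L); requiring this ≤ 0.0470 gives R_L ≥ R_th(1/0.0470 − 1) = 3.003 × 20.28 = 60.9 kΩ.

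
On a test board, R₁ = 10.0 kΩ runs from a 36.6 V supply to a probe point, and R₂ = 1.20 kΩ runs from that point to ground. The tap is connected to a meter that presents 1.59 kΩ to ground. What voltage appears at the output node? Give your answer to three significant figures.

V_out ≈ 2.34 V

The load sits in parallel with R₂: R₂‖R_L = (1.20 × 1.59) / (1.20 + 1.59) = 0.6839 kΩ.
V_out = 36.6 × 0.6839 / (10.0 + 0.6839) = 36.6 × 0.6839/10.68 = 2.34 V.
(Unloaded it would have been 3.92 V.)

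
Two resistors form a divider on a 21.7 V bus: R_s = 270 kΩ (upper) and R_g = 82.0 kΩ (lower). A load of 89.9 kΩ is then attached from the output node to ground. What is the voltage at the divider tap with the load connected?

V_out ≈ 2.97 V

The load sits in parallel with R_g: R_g‖R_L = (82.0 × 89.9) / (82.0 + 89.9) = 42.88 kΩ.
V_out = 21.7 × 42.88 / (270 + 42.88) = 21.7 × 42.88/312.9 = 2.97 V.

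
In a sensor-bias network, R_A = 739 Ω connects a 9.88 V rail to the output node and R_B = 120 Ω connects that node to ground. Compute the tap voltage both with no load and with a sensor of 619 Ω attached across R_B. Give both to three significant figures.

Open-circuit: V = 9.88 × 120/(739 + 120) = 1.38 V.
With the load, R_B becomes R_B‖R_L = 100.5 Ω, so V = 9.88 × 100.5/839.5 = 1.18 V.

Unloaded: 1.38 V; loaded: 1.18 V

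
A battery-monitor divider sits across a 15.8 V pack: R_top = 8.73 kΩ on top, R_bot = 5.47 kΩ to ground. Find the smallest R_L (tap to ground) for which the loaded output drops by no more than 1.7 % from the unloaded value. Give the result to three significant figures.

Output resistance R_th = R_top‖R_bot = (8.73 × 5.47)/14.20 = 3.363 kΩ.
The fractional drop is R_th/(R_th + R_L); requiring this ≤ 0.0170 gives R_L ≥ R_th(1/0.0170 − 1) = 3.363 × 57.82 = 194 kΩ.

R_L(min) ≈ 194 kΩ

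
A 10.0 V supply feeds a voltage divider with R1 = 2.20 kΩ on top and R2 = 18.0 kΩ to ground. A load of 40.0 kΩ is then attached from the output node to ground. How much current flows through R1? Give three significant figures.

R2‖R_L = 12.41 kΩ, so the source sees R1 + R2‖R_L = 14.61 kΩ.
I = 10.0 V / 14.61 kΩ = 0.684 mA.

I ≈ 0.684 mA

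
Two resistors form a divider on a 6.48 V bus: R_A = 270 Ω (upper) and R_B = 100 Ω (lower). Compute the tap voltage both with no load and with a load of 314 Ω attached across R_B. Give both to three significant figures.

Open-circuit: V = 6.48 × 100/(270 + 100) = 1.75 V.
With the load, R_B becomes R_B‖R_L = 75.85 Ω, so V = 6.48 × 75.85/345.8 = 1.42 V.

Unloaded: 1.75 V; loaded: 1.42 V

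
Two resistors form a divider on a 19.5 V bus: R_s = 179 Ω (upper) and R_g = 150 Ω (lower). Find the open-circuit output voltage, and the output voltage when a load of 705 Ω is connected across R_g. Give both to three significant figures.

Open-circuit: V = 19.5 × 150/(179 + 150) = 8.89 V.
With the load, R_g becomes R_g‖R_L = 123.7 Ω, so V = 19.5 × 123.7/302.7 = 7.97 V.

Unloaded: 8.89 V; loaded: 7.97 V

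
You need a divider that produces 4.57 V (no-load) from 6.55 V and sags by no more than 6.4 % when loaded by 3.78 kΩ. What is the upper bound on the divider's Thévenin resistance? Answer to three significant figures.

Loading drop = R_th/(R_th + R_L) ≤ 0.0640, so R_th ≤ R_L · ε/(1−ε) = 3.78 kΩ × 0.0640/0.9360 = 258 Ω.

R_th ≤ 258 Ω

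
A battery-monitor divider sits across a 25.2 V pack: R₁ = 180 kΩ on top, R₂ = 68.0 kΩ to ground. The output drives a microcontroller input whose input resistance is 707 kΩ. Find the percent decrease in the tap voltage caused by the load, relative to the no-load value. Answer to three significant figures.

The divider's output (Thévenin) resistance is R₁‖R₂ = 49.35 kΩ.
Fractional drop under load = R_th/(R_th + R_L) = 49.35 / (49.35 + 707) = 0.06525.
So the output falls by 6.53 %.

6.53 %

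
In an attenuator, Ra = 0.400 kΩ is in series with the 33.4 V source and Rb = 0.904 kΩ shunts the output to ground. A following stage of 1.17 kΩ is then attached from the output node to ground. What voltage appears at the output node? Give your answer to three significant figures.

The load sits in parallel with Rb: Rb‖R_L = (904 × 1170) / (904 + 1170) = 510.0 Ω.
V_out = 33.4 × 510.0 / (400 + 510.0) = 33.4 × 510.0/910.0 = 18.7 V.

V_out ≈ 18.7 V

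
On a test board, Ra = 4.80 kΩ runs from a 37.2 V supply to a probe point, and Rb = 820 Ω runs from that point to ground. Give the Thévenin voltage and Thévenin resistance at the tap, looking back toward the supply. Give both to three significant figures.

V_th is the open-circuit tap voltage: 37.2 × 820/(4800 + 820) = 5.43 V.
With the supply zeroed, Ra and Rb appear in parallel from the tap: R_th = Ra‖Rb = (4800 × 820)/5620 = 700 Ω.

V_th = 5.43 V, R_th = 700 Ω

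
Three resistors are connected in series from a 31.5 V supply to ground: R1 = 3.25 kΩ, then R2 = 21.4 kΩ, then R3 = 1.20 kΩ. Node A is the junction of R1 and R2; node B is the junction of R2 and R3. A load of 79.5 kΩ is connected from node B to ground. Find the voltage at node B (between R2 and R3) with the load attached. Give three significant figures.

At node B, R3 is in parallel with the load: R3‖R_L = 1.182 kΩ.
Below node A the resistance is R2 + (R3‖R_L) = 22.58 kΩ, so V_A = 31.5 × 22.58/25.83 = 27.54 V.
Then V_B = V_A × (R3‖R_L)/(R2 + R3‖R_L) = 27.54 × 1.182/22.58 = 1.44 V.

V ≈ 1.44 V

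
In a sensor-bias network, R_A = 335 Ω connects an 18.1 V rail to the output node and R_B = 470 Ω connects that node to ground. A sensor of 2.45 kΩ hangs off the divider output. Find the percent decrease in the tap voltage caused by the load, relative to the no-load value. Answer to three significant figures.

7.39 %

The divider's output (Thévenin) resistance is R_A‖R_B = 195.6 Ω.
Fractional drop under load = R_th/(R_th + R_L) = 195.6 / (195.6 + 2450) = 0.07393.
So the output falls by 7.39 %.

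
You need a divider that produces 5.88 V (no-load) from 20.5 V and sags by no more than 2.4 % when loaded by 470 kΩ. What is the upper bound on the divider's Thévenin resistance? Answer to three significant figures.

R_th ≤ 11.6 kΩ

Loading drop = R_th/(R_th + R_L) ≤ 0.0240, so R_th ≤ R_L · ε/(1−ε) = 470 kΩ × 0.0240/0.9760 = 11.6 kΩ.
(Any R1, R2 with R2/(R1+R2) = 0.287 and R1‖R2 ≤ 11.6 kΩ will meet the spec.)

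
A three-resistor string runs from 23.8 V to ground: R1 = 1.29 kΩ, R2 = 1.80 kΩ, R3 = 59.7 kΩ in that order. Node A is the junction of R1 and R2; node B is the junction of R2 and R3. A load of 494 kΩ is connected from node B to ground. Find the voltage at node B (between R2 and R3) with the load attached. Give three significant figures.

V ≈ 22.5 V

At node B, R3 is in parallel with the load: R3‖R_L = 53.26 kΩ.
Below node A the resistance is R2 + (R3‖R_L) = 55.06 kΩ, so V_A = 23.8 × 55.06/56.35 = 23.26 V.
Then V_B = V_A × (R3‖R_L)/(R2 + R3‖R_L) = 23.26 × 53.26/55.06 = 22.5 V.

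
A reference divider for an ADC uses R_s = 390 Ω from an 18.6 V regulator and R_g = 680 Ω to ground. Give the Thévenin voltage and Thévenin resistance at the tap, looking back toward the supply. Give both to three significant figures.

V_th = 11.8 V, R_th = 248 Ω

V_th is the open-circuit tap voltage: 18.6 × 680/(390 + 680) = 11.8 V.
With the supply zeroed, R_s and R_g appear in parallel from the tap: R_th = R_s‖R_g = (390 × 680)/1070 = 248 Ω.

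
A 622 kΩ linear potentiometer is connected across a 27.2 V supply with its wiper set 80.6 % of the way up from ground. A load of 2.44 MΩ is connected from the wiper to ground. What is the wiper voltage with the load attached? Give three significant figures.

The wiper splits the pot into (1−α)R = 120.7 kΩ above and αR = 501.3 kΩ below.
Lower section ‖ load = 415.9 kΩ.
V_wiper = 27.2 × 415.9/(120.7 + 415.9) = 21.1 V.

V ≈ 21.1 V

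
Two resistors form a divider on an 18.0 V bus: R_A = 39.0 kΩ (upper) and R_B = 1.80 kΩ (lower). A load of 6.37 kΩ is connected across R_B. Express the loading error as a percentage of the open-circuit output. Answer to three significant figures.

The divider's output (Thévenin) resistance is R_A‖R_B = 1.721 kΩ.
Fractional drop under load = R_th/(R_th + R_L) = 1.721 / (1.721 + 6.37) = 0.2127.
So the output falls by 21.3 %.

21.3 %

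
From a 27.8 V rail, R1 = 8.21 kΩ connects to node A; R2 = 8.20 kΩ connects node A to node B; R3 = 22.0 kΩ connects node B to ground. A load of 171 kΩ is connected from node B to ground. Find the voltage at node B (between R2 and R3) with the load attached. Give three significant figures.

V ≈ 15.1 V

At node B, R3 is in parallel with the load: R3‖R_L = 19.49 kΩ.
Below node A the resistance is R2 + (R3‖R_L) = 27.69 kΩ, so V_A = 27.8 × 27.69/35.90 = 21.44 V.
Then V_B = V_A × (R3‖R_L)/(R2 + R3‖R_L) = 21.44 × 19.49/27.69 = 15.1 V.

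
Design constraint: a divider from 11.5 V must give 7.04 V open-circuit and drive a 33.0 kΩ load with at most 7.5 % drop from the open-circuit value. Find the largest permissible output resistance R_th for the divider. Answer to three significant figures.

Loading drop = R_th/(R_th + R_L) ≤ 0.0750, so R_th ≤ R_L · ε/(1−ε) = 33.0 kΩ × 0.0750/0.9250 = 2.68 kΩ.

R_th ≤ 2.68 kΩ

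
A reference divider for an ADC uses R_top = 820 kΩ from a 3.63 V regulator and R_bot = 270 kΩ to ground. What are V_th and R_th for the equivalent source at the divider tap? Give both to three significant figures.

V_th is the open-circuit tap voltage: 3.63 × 270/(820 + 270) = 0.899 V.
With the supply zeroed, R_top and R_bot appear in parallel from the tap: R_th = R_top‖R_bot = (820 × 270)/1090 = 203 kΩ.

V_th = 0.899 V, R_th = 203 kΩ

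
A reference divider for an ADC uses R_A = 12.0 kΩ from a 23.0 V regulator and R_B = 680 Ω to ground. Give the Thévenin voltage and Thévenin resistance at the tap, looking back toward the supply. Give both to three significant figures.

V_th is the open-circuit tap voltage: 23.0 × 680/(12000 + 680) = 1.23 V.
With the supply zeroed, R_A and R_B appear in parallel from the tap: R_th = R_A‖R_B = (12000 × 680)/12680 = 644 Ω.

V_th = 1.23 V, R_th = 644 Ω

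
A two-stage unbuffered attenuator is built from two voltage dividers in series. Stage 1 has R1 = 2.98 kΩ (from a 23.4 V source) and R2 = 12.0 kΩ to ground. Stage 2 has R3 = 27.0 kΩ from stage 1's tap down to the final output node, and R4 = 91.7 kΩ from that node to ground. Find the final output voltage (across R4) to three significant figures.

Stage 2 presents R3+R4 = 118.7 kΩ as a load on stage 1's tap.
Stage 1's lower leg becomes R2‖(R3+R4) = 10.90 kΩ, so V_mid = 23.4 × 10.90/13.88 = 18.38 V.
Stage 2 is itself unloaded: V_out = V_mid × R4/(R3+R4) = 18.38 × 91.7/118.7 = 14.2 V.

V_out ≈ 14.2 V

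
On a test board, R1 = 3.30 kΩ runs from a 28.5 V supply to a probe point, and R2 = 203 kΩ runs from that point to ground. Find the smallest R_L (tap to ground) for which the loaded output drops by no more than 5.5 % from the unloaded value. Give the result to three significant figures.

R_L(min) ≈ 55.8 kΩ

Output resistance R_th = R1‖R2 = (3.30 × 203)/206.3 = 3.247 kΩ.
The fractional drop is R_th/(R_th + R_L); requiring this ≤ 0.0550 gives R_L ≥ R_th(1/0.0550 − 1) = 3.247 × 17.18 = 55.8 kΩ.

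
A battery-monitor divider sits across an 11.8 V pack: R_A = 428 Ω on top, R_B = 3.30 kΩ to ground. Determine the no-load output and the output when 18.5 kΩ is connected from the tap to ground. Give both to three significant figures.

Open-circuit: V = 11.8 × 3300/(428 + 3300) = 10.4 V.
With the load, R_B becomes R_B‖R_L = 2800 Ω, so V = 11.8 × 2800/3228 = 10.2 V.

Unloaded: 10.4 V; loaded: 10.2 V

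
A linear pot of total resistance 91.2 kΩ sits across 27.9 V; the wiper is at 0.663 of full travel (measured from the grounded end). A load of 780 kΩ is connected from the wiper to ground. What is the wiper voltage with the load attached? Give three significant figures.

The wiper splits the pot into (1−α)R = 30.73 kΩ above and αR = 60.47 kΩ below.
Lower section ‖ load = 56.12 kΩ.
V_wiper = 27.9 × 56.12/(30.73 + 56.12) = 18.0 V.

V ≈ 18.0 V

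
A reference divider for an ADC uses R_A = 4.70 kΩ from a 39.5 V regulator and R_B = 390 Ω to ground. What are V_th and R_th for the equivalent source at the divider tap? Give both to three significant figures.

V_th is the open-circuit tap voltage: 39.5 × 390/(4700 + 390) = 3.03 V.
With the supply zeroed, R_A and R_B appear in parallel from the tap: R_th = R_A‖R_B = (4700 × 390)/5090 = 360 Ω.

V_th = 3.03 V, R_th = 360 Ω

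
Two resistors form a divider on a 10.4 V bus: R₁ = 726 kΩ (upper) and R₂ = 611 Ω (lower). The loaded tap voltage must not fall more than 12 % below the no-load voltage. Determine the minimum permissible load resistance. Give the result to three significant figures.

R_L(min) ≈ 4.48 kΩ

Output resistance R_th = R₁‖R₂ = (726000 × 611)/726600 = 610.5 Ω.
The fractional drop is R_th/(R_th + R_L); requiring this ≤ 0.120 gives R_L ≥ R_th(1/0.120 − 1) = 610.5 × 7.333 = 4.48 kΩ.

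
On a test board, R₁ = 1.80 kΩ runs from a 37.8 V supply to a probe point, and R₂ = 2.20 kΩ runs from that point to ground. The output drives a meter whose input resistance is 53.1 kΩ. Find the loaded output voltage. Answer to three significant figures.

The load sits in parallel with R₂: R₂‖R_L = (2.20 × 53.1) / (2.20 + 53.1) = 2.112 kΩ.
V_out = 37.8 × 2.112 / (1.80 + 2.112) = 37.8 × 2.112/3.912 = 20.4 V.

V_out ≈ 20.4 V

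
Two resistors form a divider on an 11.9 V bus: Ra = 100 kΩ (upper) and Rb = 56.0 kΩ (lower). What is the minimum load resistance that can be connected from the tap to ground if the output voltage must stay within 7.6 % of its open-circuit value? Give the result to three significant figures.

Output resistance R_th = Ra‖Rb = (100 × 56.0)/156.0 = 35.90 kΩ.
The fractional drop is R_th/(R_th + R_L); requiring this ≤ 0.0760 gives R_L ≥ R_th(1/0.0760 − 1) = 35.90 × 12.16 = 436 kΩ.

R_L(min) ≈ 436 kΩ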